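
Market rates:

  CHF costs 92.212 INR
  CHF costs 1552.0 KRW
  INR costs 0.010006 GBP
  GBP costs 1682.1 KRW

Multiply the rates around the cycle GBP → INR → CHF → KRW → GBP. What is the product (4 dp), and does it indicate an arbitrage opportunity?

1.0000 (no arbitrage)

Around GBP → INR → CHF → KRW → GBP: 1 ÷ 0.010006 ÷ 92.212 × 1552.0 ÷ 1682.1 = 0.999982
Product ≈ 1 (deviation 0.002%, within rounding noise).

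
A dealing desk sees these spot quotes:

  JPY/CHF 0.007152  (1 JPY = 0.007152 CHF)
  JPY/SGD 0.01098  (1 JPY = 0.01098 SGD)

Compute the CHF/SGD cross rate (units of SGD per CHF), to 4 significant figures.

CHF/SGD = 1.535

1 CHF ÷ 0.007152 = 139.821 JPY
139.821 JPY × 0.01098 = 1.53523 SGD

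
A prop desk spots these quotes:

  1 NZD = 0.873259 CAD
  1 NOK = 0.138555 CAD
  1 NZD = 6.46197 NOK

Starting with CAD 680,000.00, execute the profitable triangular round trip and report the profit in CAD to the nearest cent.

Profitable loop is CAD → NZD → NOK → CAD:
CAD 680,000.00 ÷ 0.873259 = NZD 778,692.23
NZD 778,692.23 × 6.46197 = NOK 5,031,885.84
NOK 5,031,885.84 × 0.138555 = CAD 697,192.94
Profit = CAD 697,192.94 − CAD 680,000.00

Profit: CAD 17,192.94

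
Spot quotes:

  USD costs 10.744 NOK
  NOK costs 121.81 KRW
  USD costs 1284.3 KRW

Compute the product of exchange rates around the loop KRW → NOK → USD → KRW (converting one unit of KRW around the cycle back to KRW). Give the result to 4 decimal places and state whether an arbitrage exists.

Around KRW → NOK → USD → KRW: 1 ÷ 121.81 ÷ 10.744 × 1284.3 = 0.981336
Product < 1; profitable direction is KRW → USD → NOK → KRW.

0.9813 (arbitrage exists)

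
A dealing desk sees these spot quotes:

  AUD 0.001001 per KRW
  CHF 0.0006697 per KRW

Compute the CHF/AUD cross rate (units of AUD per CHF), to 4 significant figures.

1 CHF ÷ 0.0006697 = 1493.21 KRW
1493.21 KRW × 0.001001 = 1.4947 AUD

CHF/AUD = 1.495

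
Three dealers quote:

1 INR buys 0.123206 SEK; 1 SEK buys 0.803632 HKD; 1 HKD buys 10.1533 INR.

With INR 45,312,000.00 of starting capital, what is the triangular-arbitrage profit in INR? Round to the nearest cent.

Profitable loop is INR → SEK → HKD → INR:
INR 45,312,000.00 × 0.123206 = SEK 5,582,710.27
SEK 5,582,710.27 × 0.803632 = HKD 4,486,444.62
HKD 4,486,444.62 × 10.1533 = INR 45,552,218.17
Profit = INR 45,552,218.17 − INR 45,312,000.00

Profit: INR 240,218.17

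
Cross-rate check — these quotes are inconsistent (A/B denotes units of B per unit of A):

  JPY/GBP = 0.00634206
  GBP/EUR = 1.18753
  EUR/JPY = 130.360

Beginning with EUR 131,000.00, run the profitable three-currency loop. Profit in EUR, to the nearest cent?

Profitable loop is EUR → GBP → JPY → EUR:
EUR 131,000.00 ÷ 1.18753 = GBP 110,313.00
GBP 110,313.00 ÷ 0.00634206 = JPY 17,393,876
JPY 17,393,876 ÷ 130.360 = EUR 133,429.55
Profit = EUR 133,429.55 − EUR 131,000.00

Profit: EUR 2,429.55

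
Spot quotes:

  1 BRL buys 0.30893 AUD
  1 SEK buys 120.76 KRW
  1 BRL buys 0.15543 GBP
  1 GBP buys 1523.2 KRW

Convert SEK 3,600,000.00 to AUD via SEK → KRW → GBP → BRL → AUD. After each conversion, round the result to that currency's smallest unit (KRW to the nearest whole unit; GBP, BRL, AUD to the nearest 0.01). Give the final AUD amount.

AUD 567,275.34

SEK 3,600,000.00 × 120.76 = KRW 434,736,000
KRW 434,736,000 ÷ 1523.2 = GBP 285,409.66
GBP 285,409.66 ÷ 0.15543 = BRL 1,836,258.51
BRL 1,836,258.51 × 0.30893 = AUD 567,275.34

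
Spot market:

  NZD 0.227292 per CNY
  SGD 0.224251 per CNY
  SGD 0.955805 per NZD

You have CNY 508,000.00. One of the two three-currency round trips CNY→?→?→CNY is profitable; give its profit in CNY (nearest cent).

Profit: CNY 16,378.23

Profitable loop is CNY → SGD → NZD → CNY:
CNY 508,000.00 × 0.224251 = SGD 113,919.51
SGD 113,919.51 ÷ 0.955805 = NZD 119,186.98
NZD 119,186.98 ÷ 0.227292 = CNY 524,378.23
Profit = CNY 524,378.23 − CNY 508,000.00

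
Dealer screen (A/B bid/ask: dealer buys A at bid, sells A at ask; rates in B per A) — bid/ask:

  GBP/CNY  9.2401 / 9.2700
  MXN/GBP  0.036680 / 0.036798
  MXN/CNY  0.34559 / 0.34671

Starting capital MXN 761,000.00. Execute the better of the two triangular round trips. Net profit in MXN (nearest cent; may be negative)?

Best loop MXN → CNY → GBP → MXN:
MXN 761,000.00 × 0.34559 (sell MXN at bid) = CNY 262,993.99
CNY 262,993.99 ÷ 9.2700 (buy GBP at ask) = GBP 28,370.44
GBP 28,370.44 ÷ 0.036798 (buy MXN at ask) = MXN 770,977.80

Net profit: MXN 9,977.80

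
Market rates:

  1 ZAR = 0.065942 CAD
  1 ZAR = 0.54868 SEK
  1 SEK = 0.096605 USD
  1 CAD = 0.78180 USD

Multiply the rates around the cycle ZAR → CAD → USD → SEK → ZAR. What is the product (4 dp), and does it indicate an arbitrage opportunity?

0.9726 (arbitrage exists)

Around ZAR → CAD → USD → SEK → ZAR: 1 × 0.065942 × 0.78180 ÷ 0.096605 ÷ 0.54868 = 0.972611
Product < 1; profitable direction is ZAR → SEK → USD → CAD → ZAR.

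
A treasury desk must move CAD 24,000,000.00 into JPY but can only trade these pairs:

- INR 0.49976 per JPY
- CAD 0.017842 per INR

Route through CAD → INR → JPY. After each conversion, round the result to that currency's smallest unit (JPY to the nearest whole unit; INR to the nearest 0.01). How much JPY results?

CAD 24,000,000.00 ÷ 0.017842 = INR 1,345,140,679.30
INR 1,345,140,679.30 ÷ 0.49976 = JPY 2,691,573,314

JPY 2,691,573,314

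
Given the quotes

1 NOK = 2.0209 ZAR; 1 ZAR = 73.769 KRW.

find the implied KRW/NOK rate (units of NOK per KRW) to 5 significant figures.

KRW/NOK = 0.0067078

1 KRW ÷ 73.769 = 0.0135558 ZAR
0.0135558 ZAR ÷ 2.0209 = 0.00670782 NOK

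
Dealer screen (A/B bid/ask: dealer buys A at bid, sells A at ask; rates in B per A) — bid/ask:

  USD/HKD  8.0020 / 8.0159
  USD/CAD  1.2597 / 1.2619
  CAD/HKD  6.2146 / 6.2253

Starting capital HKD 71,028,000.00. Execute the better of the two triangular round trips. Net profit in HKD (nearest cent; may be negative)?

Best loop HKD → CAD → USD → HKD:
HKD 71,028,000.00 ÷ 6.2253 (buy CAD at ask) = CAD 11,409,570.62
CAD 11,409,570.62 ÷ 1.2619 (buy USD at ask) = USD 9,041,580.65
USD 9,041,580.65 × 8.0020 (sell USD at bid) = HKD 72,350,728.37

Net profit: HKD 1,322,728.37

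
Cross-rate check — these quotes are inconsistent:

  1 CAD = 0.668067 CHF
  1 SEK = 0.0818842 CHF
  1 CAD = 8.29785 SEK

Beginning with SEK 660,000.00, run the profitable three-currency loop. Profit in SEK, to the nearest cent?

Profit: SEK 11,258.20

Profitable loop is SEK → CHF → CAD → SEK:
SEK 660,000.00 × 0.0818842 = CHF 54,043.57
CHF 54,043.57 ÷ 0.668067 = CAD 80,895.44
CAD 80,895.44 × 8.29785 = SEK 671,258.20
Profit = SEK 671,258.20 − SEK 660,000.00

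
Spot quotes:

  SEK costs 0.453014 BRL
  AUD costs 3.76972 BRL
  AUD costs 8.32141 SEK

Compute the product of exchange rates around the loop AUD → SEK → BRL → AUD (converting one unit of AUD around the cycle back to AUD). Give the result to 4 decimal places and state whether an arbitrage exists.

1.0000 (no arbitrage)

Around AUD → SEK → BRL → AUD: 1 × 8.32141 × 0.453014 ÷ 3.76972 = 0.999999
Product ≈ 1 (deviation 0.000%, within rounding noise).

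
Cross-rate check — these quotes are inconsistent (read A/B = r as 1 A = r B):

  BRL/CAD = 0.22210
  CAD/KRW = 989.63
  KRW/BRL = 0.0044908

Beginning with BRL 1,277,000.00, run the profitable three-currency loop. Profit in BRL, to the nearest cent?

Profit: BRL 16,736.33

Profitable loop is BRL → KRW → CAD → BRL:
BRL 1,277,000.00 ÷ 0.0044908 = KRW 284,359,134
KRW 284,359,134 ÷ 989.63 = CAD 287,338.84
CAD 287,338.84 ÷ 0.22210 = BRL 1,293,736.33
Profit = BRL 1,293,736.33 − BRL 1,277,000.00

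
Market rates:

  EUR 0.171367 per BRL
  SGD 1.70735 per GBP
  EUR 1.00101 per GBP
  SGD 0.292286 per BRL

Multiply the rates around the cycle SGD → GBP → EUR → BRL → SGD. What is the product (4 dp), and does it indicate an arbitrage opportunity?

1.0000 (no arbitrage)

Around SGD → GBP → EUR → BRL → SGD: 1 ÷ 1.70735 × 1.00101 ÷ 0.171367 × 0.292286 = 0.999992
Product ≈ 1 (deviation 0.001%, within rounding noise).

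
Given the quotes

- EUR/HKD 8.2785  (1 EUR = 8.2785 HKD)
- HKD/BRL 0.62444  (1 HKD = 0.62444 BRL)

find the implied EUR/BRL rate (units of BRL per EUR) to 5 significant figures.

1 EUR × 8.2785 = 8.2785 HKD
8.2785 HKD × 0.62444 = 5.16943 BRL

EUR/BRL = 5.1694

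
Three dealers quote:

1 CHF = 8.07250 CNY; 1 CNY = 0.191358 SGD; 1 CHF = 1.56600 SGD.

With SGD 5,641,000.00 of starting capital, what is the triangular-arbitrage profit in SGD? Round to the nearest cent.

Profit: SGD 77,645.57

Profitable loop is SGD → CNY → CHF → SGD:
SGD 5,641,000.00 ÷ 0.191358 = CNY 29,478,778.00
CNY 29,478,778.00 ÷ 8.07250 = CHF 3,651,753.24
CHF 3,651,753.24 × 1.56600 = SGD 5,718,645.57
Profit = SGD 5,718,645.57 − SGD 5,641,000.00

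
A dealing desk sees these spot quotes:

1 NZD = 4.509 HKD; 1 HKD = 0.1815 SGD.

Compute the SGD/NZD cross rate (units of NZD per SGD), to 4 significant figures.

1 SGD ÷ 0.1815 = 5.50964 HKD
5.50964 HKD ÷ 4.509 = 1.22192 NZD

SGD/NZD = 1.222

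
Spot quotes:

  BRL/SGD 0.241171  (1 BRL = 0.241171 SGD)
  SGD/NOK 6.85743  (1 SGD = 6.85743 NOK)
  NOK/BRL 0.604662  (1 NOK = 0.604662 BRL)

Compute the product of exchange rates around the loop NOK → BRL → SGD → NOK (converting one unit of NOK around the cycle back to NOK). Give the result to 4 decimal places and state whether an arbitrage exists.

Around NOK → BRL → SGD → NOK: 1 × 0.604662 × 0.241171 × 6.85743 = 0.999998
Product ≈ 1 (deviation 0.000%, within rounding noise).

1.0000 (no arbitrage)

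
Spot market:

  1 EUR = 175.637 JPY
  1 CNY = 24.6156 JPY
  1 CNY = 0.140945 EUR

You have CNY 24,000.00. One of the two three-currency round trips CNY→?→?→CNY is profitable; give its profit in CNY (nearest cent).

Profitable loop is CNY → EUR → JPY → CNY:
CNY 24,000.00 × 0.140945 = EUR 3,382.68
EUR 3,382.68 × 175.637 = JPY 594,124
JPY 594,124 ÷ 24.6156 = CNY 24,136.07
Profit = CNY 24,136.07 − CNY 24,000.00

Profit: CNY 136.07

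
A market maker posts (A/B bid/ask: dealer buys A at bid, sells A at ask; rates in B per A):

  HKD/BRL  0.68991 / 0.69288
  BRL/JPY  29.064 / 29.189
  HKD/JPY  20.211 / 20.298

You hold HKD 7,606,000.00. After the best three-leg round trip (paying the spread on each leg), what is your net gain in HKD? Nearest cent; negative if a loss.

Best loop HKD → JPY → BRL → HKD:
HKD 7,606,000.00 × 20.211 (sell HKD at bid) = JPY 153,724,866
JPY 153,724,866 ÷ 29.189 (buy BRL at ask) = BRL 5,266,534.17
BRL 5,266,534.17 ÷ 0.69288 (buy HKD at ask) = HKD 7,600,932.59

Net result: HKD -5,067.41 (no profitable arbitrage after spreads)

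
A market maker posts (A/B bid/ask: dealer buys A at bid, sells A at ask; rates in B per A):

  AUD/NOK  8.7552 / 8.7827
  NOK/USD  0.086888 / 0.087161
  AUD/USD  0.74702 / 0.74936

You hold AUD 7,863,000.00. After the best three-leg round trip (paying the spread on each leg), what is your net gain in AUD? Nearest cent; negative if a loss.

Net profit: AUD 119,219.03

Best loop AUD → NOK → USD → AUD:
AUD 7,863,000.00 × 8.7552 (sell AUD at bid) = NOK 68,842,137.60
NOK 68,842,137.60 × 0.086888 (sell NOK at bid) = USD 5,981,555.65
USD 5,981,555.65 ÷ 0.74936 (buy AUD at ask) = AUD 7,982,219.03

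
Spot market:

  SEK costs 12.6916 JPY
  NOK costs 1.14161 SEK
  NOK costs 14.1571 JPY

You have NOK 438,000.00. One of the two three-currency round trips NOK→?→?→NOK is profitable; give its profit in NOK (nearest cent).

Profitable loop is NOK → SEK → JPY → NOK:
NOK 438,000.00 × 1.14161 = SEK 500,025.18
SEK 500,025.18 × 12.6916 = JPY 6,346,120
JPY 6,346,120 ÷ 14.1571 = NOK 448,264.09
Profit = NOK 448,264.09 − NOK 438,000.00

Profit: NOK 10,264.09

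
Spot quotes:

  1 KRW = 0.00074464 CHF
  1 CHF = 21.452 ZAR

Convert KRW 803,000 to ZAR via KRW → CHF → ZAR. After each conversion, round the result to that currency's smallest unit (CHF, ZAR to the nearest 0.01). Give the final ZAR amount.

ZAR 12,827.22

KRW 803,000 × 0.00074464 = CHF 597.95
CHF 597.95 × 21.452 = ZAR 12,827.22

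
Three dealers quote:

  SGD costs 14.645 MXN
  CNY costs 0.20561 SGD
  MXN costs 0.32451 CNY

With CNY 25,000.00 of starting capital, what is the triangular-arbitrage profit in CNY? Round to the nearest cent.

Profitable loop is CNY → MXN → SGD → CNY:
CNY 25,000.00 ÷ 0.32451 = MXN 77,039.23
MXN 77,039.23 ÷ 14.645 = SGD 5,260.45
SGD 5,260.45 ÷ 0.20561 = CNY 25,584.58
Profit = CNY 25,584.58 − CNY 25,000.00

Profit: CNY 584.58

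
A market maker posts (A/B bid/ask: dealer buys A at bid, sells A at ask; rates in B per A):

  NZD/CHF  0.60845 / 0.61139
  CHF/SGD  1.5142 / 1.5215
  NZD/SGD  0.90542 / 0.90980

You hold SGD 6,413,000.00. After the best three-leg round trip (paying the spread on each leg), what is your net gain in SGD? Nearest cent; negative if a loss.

Net profit: SGD 81,166.88

Best loop SGD → NZD → CHF → SGD:
SGD 6,413,000.00 ÷ 0.90980 (buy NZD at ask) = NZD 7,048,801.93
NZD 7,048,801.93 × 0.60845 (sell NZD at bid) = CHF 4,288,843.54
CHF 4,288,843.54 × 1.5142 (sell CHF at bid) = SGD 6,494,166.88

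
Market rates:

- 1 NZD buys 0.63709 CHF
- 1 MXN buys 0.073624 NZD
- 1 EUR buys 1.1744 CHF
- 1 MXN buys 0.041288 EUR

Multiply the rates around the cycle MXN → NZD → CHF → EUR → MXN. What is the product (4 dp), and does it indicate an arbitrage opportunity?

Around MXN → NZD → CHF → EUR → MXN: 1 × 0.073624 × 0.63709 ÷ 1.1744 ÷ 0.041288 = 0.967343
Product < 1; profitable direction is MXN → EUR → CHF → NZD → MXN.

0.9673 (arbitrage exists)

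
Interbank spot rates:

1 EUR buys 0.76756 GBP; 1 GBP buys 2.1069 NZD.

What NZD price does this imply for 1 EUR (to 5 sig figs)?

EUR/NZD = 1.6172

1 EUR × 0.76756 = 0.76756 GBP
0.76756 GBP × 2.1069 = 1.61717 NZD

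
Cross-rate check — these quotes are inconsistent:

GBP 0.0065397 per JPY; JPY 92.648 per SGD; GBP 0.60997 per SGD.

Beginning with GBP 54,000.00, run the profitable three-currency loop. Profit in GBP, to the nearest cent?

Profitable loop is GBP → JPY → SGD → GBP:
GBP 54,000.00 ÷ 0.0065397 = JPY 8,257,260
JPY 8,257,260 ÷ 92.648 = SGD 89,125.07
SGD 89,125.07 × 0.60997 = GBP 54,363.62
Profit = GBP 54,363.62 − GBP 54,000.00

Profit: GBP 363.62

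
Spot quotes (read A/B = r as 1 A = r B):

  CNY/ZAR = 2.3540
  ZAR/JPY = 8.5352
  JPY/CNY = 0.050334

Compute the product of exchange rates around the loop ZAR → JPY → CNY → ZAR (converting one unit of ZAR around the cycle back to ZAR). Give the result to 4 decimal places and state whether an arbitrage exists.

Around ZAR → JPY → CNY → ZAR: 1 × 8.5352 × 0.050334 × 2.3540 = 1.011304
Product > 1; profitable direction is ZAR → JPY → CNY → ZAR.

1.0113 (arbitrage exists)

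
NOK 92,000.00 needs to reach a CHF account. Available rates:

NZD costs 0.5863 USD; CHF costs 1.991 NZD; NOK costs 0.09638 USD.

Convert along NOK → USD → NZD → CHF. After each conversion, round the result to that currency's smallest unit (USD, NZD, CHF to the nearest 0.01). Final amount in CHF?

CHF 7,595.98

NOK 92,000.00 × 0.09638 = USD 8,866.96
USD 8,866.96 ÷ 0.5863 = NZD 15,123.59
NZD 15,123.59 ÷ 1.991 = CHF 7,595.98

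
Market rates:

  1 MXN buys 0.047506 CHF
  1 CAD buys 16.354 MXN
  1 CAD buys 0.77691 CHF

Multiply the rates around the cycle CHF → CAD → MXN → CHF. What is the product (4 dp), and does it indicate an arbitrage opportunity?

Around CHF → CAD → MXN → CHF: 1 ÷ 0.77691 × 16.354 × 0.047506 = 1.000004
Product ≈ 1 (deviation 0.000%, within rounding noise).

1.0000 (no arbitrage)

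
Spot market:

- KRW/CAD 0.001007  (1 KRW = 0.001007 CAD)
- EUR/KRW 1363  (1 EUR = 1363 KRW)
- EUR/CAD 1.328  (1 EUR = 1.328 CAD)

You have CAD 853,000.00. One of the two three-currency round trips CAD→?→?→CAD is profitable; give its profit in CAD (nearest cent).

Profitable loop is CAD → EUR → KRW → CAD:
CAD 853,000.00 ÷ 1.328 = EUR 642,319.28
EUR 642,319.28 × 1363 = KRW 875,481,175
KRW 875,481,175 × 0.001007 = CAD 881,609.54
Profit = CAD 881,609.54 − CAD 853,000.00

Profit: CAD 28,609.54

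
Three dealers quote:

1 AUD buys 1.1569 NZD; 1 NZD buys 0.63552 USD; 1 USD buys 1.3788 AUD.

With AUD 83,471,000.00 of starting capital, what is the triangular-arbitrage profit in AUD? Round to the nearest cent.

Profit: AUD 1,146,839.93

Profitable loop is AUD → NZD → USD → AUD:
AUD 83,471,000.00 × 1.1569 = NZD 96,567,599.90
NZD 96,567,599.90 × 0.63552 = USD 61,370,641.09
USD 61,370,641.09 × 1.3788 = AUD 84,617,839.93
Profit = AUD 84,617,839.93 − AUD 83,471,000.00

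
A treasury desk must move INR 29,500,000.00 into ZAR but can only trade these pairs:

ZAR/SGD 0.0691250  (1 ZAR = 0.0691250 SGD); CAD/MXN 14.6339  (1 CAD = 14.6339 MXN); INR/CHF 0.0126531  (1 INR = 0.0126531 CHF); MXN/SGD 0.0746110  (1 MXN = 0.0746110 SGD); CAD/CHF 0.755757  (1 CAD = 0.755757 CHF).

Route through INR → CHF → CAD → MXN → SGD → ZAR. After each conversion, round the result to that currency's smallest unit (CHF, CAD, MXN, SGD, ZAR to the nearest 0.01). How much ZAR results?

ZAR 7,801,256.85

INR 29,500,000.00 × 0.0126531 = CHF 373,266.45
CHF 373,266.45 ÷ 0.755757 = CAD 493,897.44
CAD 493,897.44 × 14.6339 = MXN 7,227,645.75
MXN 7,227,645.75 × 0.0746110 = SGD 539,261.88
SGD 539,261.88 ÷ 0.0691250 = ZAR 7,801,256.85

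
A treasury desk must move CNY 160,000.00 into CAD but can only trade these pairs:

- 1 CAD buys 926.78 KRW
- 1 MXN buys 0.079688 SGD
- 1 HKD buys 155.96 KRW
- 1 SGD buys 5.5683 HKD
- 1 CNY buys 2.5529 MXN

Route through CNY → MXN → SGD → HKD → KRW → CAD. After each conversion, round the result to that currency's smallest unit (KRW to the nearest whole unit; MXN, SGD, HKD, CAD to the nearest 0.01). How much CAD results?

CAD 30,500.43

CNY 160,000.00 × 2.5529 = MXN 408,464.00
MXN 408,464.00 × 0.079688 = SGD 32,549.68
SGD 32,549.68 × 5.5683 = HKD 181,246.38
HKD 181,246.38 × 155.96 = KRW 28,267,185
KRW 28,267,185 ÷ 926.78 = CAD 30,500.43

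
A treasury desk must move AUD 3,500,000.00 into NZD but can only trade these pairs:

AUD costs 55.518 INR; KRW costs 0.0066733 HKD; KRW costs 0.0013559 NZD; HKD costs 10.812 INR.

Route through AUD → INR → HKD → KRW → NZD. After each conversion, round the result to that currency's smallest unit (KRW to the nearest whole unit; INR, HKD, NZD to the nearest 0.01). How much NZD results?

NZD 3,651,596.91

AUD 3,500,000.00 × 55.518 = INR 194,313,000.00
INR 194,313,000.00 ÷ 10.812 = HKD 17,971,975.58
HKD 17,971,975.58 ÷ 0.0066733 = KRW 2,693,116,686
KRW 2,693,116,686 × 0.0013559 = NZD 3,651,596.91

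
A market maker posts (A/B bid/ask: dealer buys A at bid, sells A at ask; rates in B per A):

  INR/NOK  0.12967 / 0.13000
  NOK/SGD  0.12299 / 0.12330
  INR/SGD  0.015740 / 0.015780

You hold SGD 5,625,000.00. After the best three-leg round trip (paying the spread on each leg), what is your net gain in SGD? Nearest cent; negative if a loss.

Net profit: SGD 59,926.32

Best loop SGD → INR → NOK → SGD:
SGD 5,625,000.00 ÷ 0.015780 (buy INR at ask) = INR 356,463,878.33
INR 356,463,878.33 × 0.12967 (sell INR at bid) = NOK 46,222,671.10
NOK 46,222,671.10 × 0.12299 (sell NOK at bid) = SGD 5,684,926.32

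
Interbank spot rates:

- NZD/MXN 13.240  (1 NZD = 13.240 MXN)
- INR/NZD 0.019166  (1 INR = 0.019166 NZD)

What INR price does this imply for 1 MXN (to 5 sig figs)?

MXN/INR = 3.9408

1 MXN ÷ 13.240 = 0.0755287 NZD
0.0755287 NZD ÷ 0.019166 = 3.94076 INR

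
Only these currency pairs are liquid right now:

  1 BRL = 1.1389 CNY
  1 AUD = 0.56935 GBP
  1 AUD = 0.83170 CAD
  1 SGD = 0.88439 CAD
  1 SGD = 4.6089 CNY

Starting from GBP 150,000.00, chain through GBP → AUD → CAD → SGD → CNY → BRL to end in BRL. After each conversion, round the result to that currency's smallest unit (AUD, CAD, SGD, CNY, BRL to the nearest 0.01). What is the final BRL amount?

BRL 1,002,643.39

GBP 150,000.00 ÷ 0.56935 = AUD 263,458.33
AUD 263,458.33 × 0.83170 = CAD 219,118.29
CAD 219,118.29 ÷ 0.88439 = SGD 247,762.06
SGD 247,762.06 × 4.6089 = CNY 1,141,910.56
CNY 1,141,910.56 ÷ 1.1389 = BRL 1,002,643.39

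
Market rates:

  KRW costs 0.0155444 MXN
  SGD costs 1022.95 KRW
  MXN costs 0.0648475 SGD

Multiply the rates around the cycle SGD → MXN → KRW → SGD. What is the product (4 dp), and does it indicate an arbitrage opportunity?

Around SGD → MXN → KRW → SGD: 1 ÷ 0.0648475 ÷ 0.0155444 ÷ 1022.95 = 0.969792
Product < 1; profitable direction is SGD → KRW → MXN → SGD.

0.9698 (arbitrage exists)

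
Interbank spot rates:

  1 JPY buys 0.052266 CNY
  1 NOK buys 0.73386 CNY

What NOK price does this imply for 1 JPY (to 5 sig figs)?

JPY/NOK = 0.071221

1 JPY × 0.052266 = 0.052266 CNY
0.052266 CNY ÷ 0.73386 = 0.0712207 NOK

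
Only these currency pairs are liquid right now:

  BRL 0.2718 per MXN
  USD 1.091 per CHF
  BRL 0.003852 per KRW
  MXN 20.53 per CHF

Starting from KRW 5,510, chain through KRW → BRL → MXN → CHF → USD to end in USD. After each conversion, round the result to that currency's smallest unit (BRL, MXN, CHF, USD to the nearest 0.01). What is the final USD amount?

USD 4.15

KRW 5,510 × 0.003852 = BRL 21.22
BRL 21.22 ÷ 0.2718 = MXN 78.07
MXN 78.07 ÷ 20.53 = CHF 3.80
CHF 3.80 × 1.091 = USD 4.15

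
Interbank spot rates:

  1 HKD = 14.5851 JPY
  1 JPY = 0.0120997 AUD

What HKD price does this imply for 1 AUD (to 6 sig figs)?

1 AUD ÷ 0.0120997 = 82.6467 JPY
82.6467 JPY ÷ 14.5851 = 5.66651 HKD

AUD/HKD = 5.66651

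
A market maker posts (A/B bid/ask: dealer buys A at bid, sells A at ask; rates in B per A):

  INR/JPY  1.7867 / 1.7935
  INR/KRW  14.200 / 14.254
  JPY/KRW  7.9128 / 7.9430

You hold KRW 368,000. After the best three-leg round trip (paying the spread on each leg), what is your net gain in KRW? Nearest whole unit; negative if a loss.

Best loop KRW → JPY → INR → KRW:
KRW 368,000 ÷ 7.9430 (buy JPY at ask) = JPY 46,330
JPY 46,330 ÷ 1.7935 (buy INR at ask) = INR 25,832.23
INR 25,832.23 × 14.200 (sell INR at bid) = KRW 366,818

Net result: KRW -1,182 (no profitable arbitrage after spreads)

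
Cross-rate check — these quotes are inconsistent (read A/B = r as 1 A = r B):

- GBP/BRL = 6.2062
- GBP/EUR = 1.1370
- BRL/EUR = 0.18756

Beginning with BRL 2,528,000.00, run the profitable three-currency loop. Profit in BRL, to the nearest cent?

Profit: BRL 60,109.20

Profitable loop is BRL → EUR → GBP → BRL:
BRL 2,528,000.00 × 0.18756 = EUR 474,151.68
EUR 474,151.68 ÷ 1.1370 = GBP 417,019.95
GBP 417,019.95 × 6.2062 = BRL 2,588,109.20
Profit = BRL 2,588,109.20 − BRL 2,528,000.00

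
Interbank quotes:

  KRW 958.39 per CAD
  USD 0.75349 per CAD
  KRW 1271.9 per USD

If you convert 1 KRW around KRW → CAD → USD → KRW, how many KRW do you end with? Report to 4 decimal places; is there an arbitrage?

Around KRW → CAD → USD → KRW: 1 ÷ 958.39 × 0.75349 × 1271.9 = 0.999973
Product ≈ 1 (deviation 0.003%, within rounding noise).

1.0000 (no arbitrage)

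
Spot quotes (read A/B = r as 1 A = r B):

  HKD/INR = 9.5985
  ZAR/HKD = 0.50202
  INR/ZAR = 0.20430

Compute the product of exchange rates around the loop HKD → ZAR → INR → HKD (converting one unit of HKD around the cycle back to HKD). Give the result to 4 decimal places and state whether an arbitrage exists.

1.0158 (arbitrage exists)

Around HKD → ZAR → INR → HKD: 1 ÷ 0.50202 ÷ 0.20430 ÷ 9.5985 = 1.015798
Product > 1; profitable direction is HKD → ZAR → INR → HKD.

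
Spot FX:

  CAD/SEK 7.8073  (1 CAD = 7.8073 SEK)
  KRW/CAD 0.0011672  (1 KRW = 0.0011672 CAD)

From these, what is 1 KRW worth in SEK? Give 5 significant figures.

1 KRW × 0.0011672 = 0.0011672 CAD
0.0011672 CAD × 7.8073 = 0.00911268 SEK

KRW/SEK = 0.0091127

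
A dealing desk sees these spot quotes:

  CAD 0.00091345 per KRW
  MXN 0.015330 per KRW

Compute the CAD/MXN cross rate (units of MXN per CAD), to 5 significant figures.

1 CAD ÷ 0.00091345 = 1094.75 KRW
1094.75 KRW × 0.015330 = 16.7825 MXN

CAD/MXN = 16.783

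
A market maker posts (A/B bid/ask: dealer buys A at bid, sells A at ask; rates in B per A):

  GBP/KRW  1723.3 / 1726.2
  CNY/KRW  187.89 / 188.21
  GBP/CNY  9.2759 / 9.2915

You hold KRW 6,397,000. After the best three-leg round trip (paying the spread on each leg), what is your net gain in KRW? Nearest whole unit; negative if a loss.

Best loop KRW → GBP → CNY → KRW:
KRW 6,397,000 ÷ 1726.2 (buy GBP at ask) = GBP 3,705.83
GBP 3,705.83 × 9.2759 (sell GBP at bid) = CNY 34,374.89
CNY 34,374.89 × 187.89 (sell CNY at bid) = KRW 6,458,698

Net profit: KRW 61,698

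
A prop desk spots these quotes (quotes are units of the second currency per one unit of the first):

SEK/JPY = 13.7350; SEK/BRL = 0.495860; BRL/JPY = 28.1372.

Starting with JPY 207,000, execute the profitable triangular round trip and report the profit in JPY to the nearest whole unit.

Profit: JPY 3,272

Profitable loop is JPY → SEK → BRL → JPY:
JPY 207,000 ÷ 13.7350 = SEK 15,070.99
SEK 15,070.99 × 0.495860 = BRL 7,473.10
BRL 7,473.10 × 28.1372 = JPY 210,272
Profit = JPY 210,272 − JPY 207,000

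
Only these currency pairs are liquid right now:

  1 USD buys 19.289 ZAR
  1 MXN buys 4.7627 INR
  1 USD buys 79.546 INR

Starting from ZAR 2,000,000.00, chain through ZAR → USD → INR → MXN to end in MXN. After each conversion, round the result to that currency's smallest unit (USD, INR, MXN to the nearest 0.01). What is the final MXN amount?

ZAR 2,000,000.00 ÷ 19.289 = USD 103,686.04
USD 103,686.04 × 79.546 = INR 8,247,809.74
INR 8,247,809.74 ÷ 4.7627 = MXN 1,731,750.84

MXN 1,731,750.84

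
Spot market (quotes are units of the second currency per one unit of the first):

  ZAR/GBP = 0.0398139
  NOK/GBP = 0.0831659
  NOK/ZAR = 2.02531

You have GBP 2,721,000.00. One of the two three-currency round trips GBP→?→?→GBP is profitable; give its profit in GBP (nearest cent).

Profitable loop is GBP → ZAR → NOK → GBP:
GBP 2,721,000.00 ÷ 0.0398139 = ZAR 68,342,965.65
ZAR 68,342,965.65 ÷ 2.02531 = NOK 33,744,446.85
NOK 33,744,446.85 × 0.0831659 = GBP 2,806,387.29
Profit = GBP 2,806,387.29 − GBP 2,721,000.00

Profit: GBP 85,387.29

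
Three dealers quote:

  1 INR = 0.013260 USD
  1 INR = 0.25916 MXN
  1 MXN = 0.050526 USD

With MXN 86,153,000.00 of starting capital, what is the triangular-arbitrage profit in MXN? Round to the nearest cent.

Profit: MXN 1,090,090.17

Profitable loop is MXN → INR → USD → MXN:
MXN 86,153,000.00 ÷ 0.25916 = INR 332,431,702.42
INR 332,431,702.42 × 0.013260 = USD 4,408,044.37
USD 4,408,044.37 ÷ 0.050526 = MXN 87,243,090.17
Profit = MXN 87,243,090.17 − MXN 86,153,000.00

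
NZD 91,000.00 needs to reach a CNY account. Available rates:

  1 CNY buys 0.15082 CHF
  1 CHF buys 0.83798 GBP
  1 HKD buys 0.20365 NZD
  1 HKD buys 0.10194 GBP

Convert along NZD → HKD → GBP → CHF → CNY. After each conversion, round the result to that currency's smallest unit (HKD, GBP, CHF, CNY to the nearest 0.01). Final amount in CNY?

NZD 91,000.00 ÷ 0.20365 = HKD 446,845.08
HKD 446,845.08 × 0.10194 = GBP 45,551.39
GBP 45,551.39 ÷ 0.83798 = CHF 54,358.56
CHF 54,358.56 ÷ 0.15082 = CNY 360,420.10

CNY 360,420.10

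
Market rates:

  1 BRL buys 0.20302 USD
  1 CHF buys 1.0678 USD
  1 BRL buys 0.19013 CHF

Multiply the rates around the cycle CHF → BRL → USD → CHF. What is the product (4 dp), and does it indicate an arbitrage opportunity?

1.0000 (no arbitrage)

Around CHF → BRL → USD → CHF: 1 ÷ 0.19013 × 0.20302 ÷ 1.0678 = 0.999996
Product ≈ 1 (deviation 0.000%, within rounding noise).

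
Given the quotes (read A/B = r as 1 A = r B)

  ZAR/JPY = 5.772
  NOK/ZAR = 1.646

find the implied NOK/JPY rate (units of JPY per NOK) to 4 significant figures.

1 NOK × 1.646 = 1.646 ZAR
1.646 ZAR × 5.772 = 9.50071 JPY

NOK/JPY = 9.501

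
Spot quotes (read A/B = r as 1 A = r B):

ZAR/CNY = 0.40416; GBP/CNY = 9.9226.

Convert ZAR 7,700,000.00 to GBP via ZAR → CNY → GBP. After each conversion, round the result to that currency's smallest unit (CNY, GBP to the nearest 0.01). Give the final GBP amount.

GBP 313,630.70

ZAR 7,700,000.00 × 0.40416 = CNY 3,112,032.00
CNY 3,112,032.00 ÷ 9.9226 = GBP 313,630.70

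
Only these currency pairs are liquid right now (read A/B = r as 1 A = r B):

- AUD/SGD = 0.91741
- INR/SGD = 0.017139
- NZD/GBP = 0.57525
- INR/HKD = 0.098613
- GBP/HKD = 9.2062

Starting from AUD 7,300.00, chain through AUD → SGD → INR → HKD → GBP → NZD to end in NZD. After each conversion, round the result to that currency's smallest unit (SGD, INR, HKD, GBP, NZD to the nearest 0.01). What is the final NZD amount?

NZD 7,276.09

AUD 7,300.00 × 0.91741 = SGD 6,697.09
SGD 6,697.09 ÷ 0.017139 = INR 390,751.50
INR 390,751.50 × 0.098613 = HKD 38,533.18
HKD 38,533.18 ÷ 9.2062 = GBP 4,185.57
GBP 4,185.57 ÷ 0.57525 = NZD 7,276.09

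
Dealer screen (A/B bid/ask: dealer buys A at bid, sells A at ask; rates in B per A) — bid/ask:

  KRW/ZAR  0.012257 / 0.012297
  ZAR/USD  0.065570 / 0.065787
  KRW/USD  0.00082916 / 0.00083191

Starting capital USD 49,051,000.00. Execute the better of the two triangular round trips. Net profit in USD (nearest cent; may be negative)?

Net profit: USD 1,223,406.61

Best loop USD → ZAR → KRW → USD:
USD 49,051,000.00 ÷ 0.065787 (buy ZAR at ask) = ZAR 745,603,234.68
ZAR 745,603,234.68 ÷ 0.012297 (buy KRW at ask) = KRW 60,632,937,682
KRW 60,632,937,682 × 0.00082916 (sell KRW at bid) = USD 50,274,406.61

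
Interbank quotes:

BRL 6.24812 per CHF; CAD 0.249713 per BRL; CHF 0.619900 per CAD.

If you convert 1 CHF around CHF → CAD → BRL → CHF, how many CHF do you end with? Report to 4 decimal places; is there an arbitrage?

1.0339 (arbitrage exists)

Around CHF → CAD → BRL → CHF: 1 ÷ 0.619900 ÷ 0.249713 ÷ 6.24812 = 1.033922
Product > 1; profitable direction is CHF → CAD → BRL → CHF.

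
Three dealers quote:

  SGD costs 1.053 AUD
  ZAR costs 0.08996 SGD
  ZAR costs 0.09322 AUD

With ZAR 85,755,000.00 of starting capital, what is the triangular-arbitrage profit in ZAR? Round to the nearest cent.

Profit: ZAR 1,387,129.90

Profitable loop is ZAR → SGD → AUD → ZAR:
ZAR 85,755,000.00 × 0.08996 = SGD 7,714,519.80
SGD 7,714,519.80 × 1.053 = AUD 8,123,389.35
AUD 8,123,389.35 ÷ 0.09322 = ZAR 87,142,129.90
Profit = ZAR 87,142,129.90 − ZAR 85,755,000.00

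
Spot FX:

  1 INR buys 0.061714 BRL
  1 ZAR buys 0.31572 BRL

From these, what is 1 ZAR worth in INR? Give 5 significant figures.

ZAR/INR = 5.1159

1 ZAR × 0.31572 = 0.31572 BRL
0.31572 BRL ÷ 0.061714 = 5.11586 INR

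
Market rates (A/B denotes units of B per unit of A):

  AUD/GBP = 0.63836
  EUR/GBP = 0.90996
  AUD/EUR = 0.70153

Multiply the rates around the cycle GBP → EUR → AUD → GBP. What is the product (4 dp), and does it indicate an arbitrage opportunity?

Around GBP → EUR → AUD → GBP: 1 ÷ 0.90996 ÷ 0.70153 × 0.63836 = 0.999993
Product ≈ 1 (deviation 0.001%, within rounding noise).

1.0000 (no arbitrage)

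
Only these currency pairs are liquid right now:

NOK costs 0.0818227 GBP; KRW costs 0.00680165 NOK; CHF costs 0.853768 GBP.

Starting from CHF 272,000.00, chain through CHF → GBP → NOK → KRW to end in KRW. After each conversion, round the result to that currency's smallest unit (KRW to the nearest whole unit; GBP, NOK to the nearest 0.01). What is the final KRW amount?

CHF 272,000.00 × 0.853768 = GBP 232,224.90
GBP 232,224.90 ÷ 0.0818227 = NOK 2,838,147.60
NOK 2,838,147.60 ÷ 0.00680165 = KRW 417,273,397

KRW 417,273,397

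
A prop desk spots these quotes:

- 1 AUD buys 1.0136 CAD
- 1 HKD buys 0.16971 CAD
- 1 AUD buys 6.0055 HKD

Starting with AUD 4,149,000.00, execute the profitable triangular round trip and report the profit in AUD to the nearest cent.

Profitable loop is AUD → HKD → CAD → AUD:
AUD 4,149,000.00 × 6.0055 = HKD 24,916,819.50
HKD 24,916,819.50 × 0.16971 = CAD 4,228,633.44
CAD 4,228,633.44 ÷ 1.0136 = AUD 4,171,895.66
Profit = AUD 4,171,895.66 − AUD 4,149,000.00

Profit: AUD 22,895.66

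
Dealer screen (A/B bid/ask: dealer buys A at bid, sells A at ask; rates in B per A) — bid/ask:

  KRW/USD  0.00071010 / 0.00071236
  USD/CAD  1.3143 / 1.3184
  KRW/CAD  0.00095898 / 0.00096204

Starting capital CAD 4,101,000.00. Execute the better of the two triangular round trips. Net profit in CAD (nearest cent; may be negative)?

Best loop CAD → USD → KRW → CAD:
CAD 4,101,000.00 ÷ 1.3184 (buy USD at ask) = USD 3,110,588.59
USD 3,110,588.59 ÷ 0.00071236 (buy KRW at ask) = KRW 4,366,596,373
KRW 4,366,596,373 × 0.00095898 (sell KRW at bid) = CAD 4,187,478.59

Net profit: CAD 86,478.59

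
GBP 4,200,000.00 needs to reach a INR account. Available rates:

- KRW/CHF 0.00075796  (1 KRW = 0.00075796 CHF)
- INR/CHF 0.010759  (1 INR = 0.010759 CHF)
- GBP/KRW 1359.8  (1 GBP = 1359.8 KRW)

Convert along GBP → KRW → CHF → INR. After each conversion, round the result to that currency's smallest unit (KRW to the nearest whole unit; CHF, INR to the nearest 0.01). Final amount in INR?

GBP 4,200,000.00 × 1359.8 = KRW 5,711,160,000
KRW 5,711,160,000 × 0.00075796 = CHF 4,328,830.83
CHF 4,328,830.83 ÷ 0.010759 = INR 402,345,090.62

INR 402,345,090.62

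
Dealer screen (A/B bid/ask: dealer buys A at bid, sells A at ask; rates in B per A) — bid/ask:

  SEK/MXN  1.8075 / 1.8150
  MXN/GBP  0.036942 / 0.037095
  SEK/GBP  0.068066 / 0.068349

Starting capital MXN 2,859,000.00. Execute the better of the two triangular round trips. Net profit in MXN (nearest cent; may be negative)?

Best loop MXN → SEK → GBP → MXN:
MXN 2,859,000.00 ÷ 1.8150 (buy SEK at ask) = SEK 1,575,206.61
SEK 1,575,206.61 × 0.068066 (sell SEK at bid) = GBP 107,218.01
GBP 107,218.01 ÷ 0.037095 (buy MXN at ask) = MXN 2,890,362.94

Net profit: MXN 31,362.94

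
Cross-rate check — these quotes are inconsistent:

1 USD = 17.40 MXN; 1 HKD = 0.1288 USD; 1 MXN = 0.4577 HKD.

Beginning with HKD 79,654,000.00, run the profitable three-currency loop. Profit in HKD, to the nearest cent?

Profitable loop is HKD → USD → MXN → HKD:
HKD 79,654,000.00 × 0.1288 = USD 10,259,435.20
USD 10,259,435.20 × 17.40 = MXN 178,514,172.48
MXN 178,514,172.48 × 0.4577 = HKD 81,705,936.74
Profit = HKD 81,705,936.74 − HKD 79,654,000.00

Profit: HKD 2,051,936.74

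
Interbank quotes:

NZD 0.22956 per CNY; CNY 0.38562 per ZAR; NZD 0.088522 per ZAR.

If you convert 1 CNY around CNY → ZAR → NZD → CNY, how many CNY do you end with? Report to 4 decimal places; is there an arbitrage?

1.0000 (no arbitrage)

Around CNY → ZAR → NZD → CNY: 1 ÷ 0.38562 × 0.088522 ÷ 0.22956 = 0.999990
Product ≈ 1 (deviation 0.001%, within rounding noise).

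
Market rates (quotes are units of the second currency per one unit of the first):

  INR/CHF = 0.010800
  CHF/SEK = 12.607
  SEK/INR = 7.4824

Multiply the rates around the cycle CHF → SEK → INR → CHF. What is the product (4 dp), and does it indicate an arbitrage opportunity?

1.0188 (arbitrage exists)

Around CHF → SEK → INR → CHF: 1 × 12.607 × 7.4824 × 0.010800 = 1.018771
Product > 1; profitable direction is CHF → SEK → INR → CHF.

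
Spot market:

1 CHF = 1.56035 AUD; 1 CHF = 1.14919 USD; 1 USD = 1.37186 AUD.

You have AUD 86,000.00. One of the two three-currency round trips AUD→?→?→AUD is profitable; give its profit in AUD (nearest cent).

Profit: AUD 891.65

Profitable loop is AUD → CHF → USD → AUD:
AUD 86,000.00 ÷ 1.56035 = CHF 55,115.84
CHF 55,115.84 × 1.14919 = USD 63,338.57
USD 63,338.57 × 1.37186 = AUD 86,891.65
Profit = AUD 86,891.65 − AUD 86,000.00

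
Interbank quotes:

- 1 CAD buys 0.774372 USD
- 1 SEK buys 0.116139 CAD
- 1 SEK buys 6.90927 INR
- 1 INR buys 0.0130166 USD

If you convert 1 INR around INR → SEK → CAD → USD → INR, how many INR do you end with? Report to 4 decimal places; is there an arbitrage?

Around INR → SEK → CAD → USD → INR: 1 ÷ 6.90927 × 0.116139 × 0.774372 ÷ 0.0130166 = 0.999995
Product ≈ 1 (deviation 0.000%, within rounding noise).

1.0000 (no arbitrage)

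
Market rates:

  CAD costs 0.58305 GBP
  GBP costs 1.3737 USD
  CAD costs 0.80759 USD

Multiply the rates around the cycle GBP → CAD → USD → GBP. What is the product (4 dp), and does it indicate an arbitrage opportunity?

1.0083 (arbitrage exists)

Around GBP → CAD → USD → GBP: 1 ÷ 0.58305 × 0.80759 ÷ 1.3737 = 1.008308
Product > 1; profitable direction is GBP → CAD → USD → GBP.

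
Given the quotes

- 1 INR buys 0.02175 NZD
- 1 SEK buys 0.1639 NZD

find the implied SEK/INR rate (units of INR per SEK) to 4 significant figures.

SEK/INR = 7.536

1 SEK × 0.1639 = 0.1639 NZD
0.1639 NZD ÷ 0.02175 = 7.53563 INR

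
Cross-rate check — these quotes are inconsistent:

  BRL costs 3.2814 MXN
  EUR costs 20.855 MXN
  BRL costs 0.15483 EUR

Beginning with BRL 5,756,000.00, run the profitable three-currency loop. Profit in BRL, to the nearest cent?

Profitable loop is BRL → MXN → EUR → BRL:
BRL 5,756,000.00 × 3.2814 = MXN 18,887,738.40
MXN 18,887,738.40 ÷ 20.855 = EUR 905,669.55
EUR 905,669.55 ÷ 0.15483 = BRL 5,849,444.85
Profit = BRL 5,849,444.85 − BRL 5,756,000.00

Profit: BRL 93,444.85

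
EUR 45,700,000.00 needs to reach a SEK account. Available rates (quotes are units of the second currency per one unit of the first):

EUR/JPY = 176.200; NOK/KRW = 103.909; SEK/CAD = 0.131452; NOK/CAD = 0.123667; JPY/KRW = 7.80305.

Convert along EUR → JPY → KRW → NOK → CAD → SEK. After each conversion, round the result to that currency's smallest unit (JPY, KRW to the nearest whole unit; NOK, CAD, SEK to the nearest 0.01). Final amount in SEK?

EUR 45,700,000.00 × 176.200 = JPY 8,052,340,000
JPY 8,052,340,000 × 7.80305 = KRW 62,832,811,637
KRW 62,832,811,637 ÷ 103.909 = NOK 604,690,754.77
NOK 604,690,754.77 × 0.123667 = CAD 74,780,291.57
CAD 74,780,291.57 ÷ 0.131452 = SEK 568,879,070.46

SEK 568,879,070.46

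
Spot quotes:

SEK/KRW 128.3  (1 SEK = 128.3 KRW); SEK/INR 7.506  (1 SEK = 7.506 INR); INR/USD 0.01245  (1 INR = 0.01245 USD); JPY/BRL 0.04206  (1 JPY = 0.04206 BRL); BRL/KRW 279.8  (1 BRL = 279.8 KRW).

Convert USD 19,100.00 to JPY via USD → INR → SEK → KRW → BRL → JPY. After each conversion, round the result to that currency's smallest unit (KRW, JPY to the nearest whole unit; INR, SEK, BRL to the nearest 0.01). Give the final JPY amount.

JPY 2,228,256

USD 19,100.00 ÷ 0.01245 = INR 1,534,136.55
INR 1,534,136.55 ÷ 7.506 = SEK 204,388.03
SEK 204,388.03 × 128.3 = KRW 26,222,984
KRW 26,222,984 ÷ 279.8 = BRL 93,720.46
BRL 93,720.46 ÷ 0.04206 = JPY 2,228,256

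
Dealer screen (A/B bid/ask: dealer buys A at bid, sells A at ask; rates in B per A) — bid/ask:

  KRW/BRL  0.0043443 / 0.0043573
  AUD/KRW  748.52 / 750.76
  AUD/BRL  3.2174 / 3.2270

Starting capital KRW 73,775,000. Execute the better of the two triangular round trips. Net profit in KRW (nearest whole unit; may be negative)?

Net profit: KRW 566,868

Best loop KRW → BRL → AUD → KRW:
KRW 73,775,000 × 0.0043443 (sell KRW at bid) = BRL 320,500.73
BRL 320,500.73 ÷ 3.2270 (buy AUD at ask) = AUD 99,318.48
AUD 99,318.48 × 748.52 (sell AUD at bid) = KRW 74,341,868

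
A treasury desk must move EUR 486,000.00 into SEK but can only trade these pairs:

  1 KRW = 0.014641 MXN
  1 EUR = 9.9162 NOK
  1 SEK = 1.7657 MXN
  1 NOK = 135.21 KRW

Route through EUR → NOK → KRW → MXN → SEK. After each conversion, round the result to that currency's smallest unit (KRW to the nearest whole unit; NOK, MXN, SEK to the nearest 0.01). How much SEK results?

EUR 486,000.00 × 9.9162 = NOK 4,819,273.20
NOK 4,819,273.20 × 135.21 = KRW 651,613,929
KRW 651,613,929 × 0.014641 = MXN 9,540,279.53
MXN 9,540,279.53 ÷ 1.7657 = SEK 5,403,114.65

SEK 5,403,114.65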